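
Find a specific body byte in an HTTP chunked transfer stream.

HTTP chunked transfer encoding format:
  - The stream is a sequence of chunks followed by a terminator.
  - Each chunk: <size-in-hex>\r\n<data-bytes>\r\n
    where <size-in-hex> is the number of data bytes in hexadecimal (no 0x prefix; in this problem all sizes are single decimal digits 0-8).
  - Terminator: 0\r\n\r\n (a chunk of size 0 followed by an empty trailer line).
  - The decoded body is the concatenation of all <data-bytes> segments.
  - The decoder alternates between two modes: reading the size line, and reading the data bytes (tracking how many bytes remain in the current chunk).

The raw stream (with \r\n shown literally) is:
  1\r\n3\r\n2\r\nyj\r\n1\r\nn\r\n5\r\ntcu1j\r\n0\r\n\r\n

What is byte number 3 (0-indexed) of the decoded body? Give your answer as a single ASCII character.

Chunk 1: stream[0..1]='1' size=0x1=1, data at stream[3..4]='3' -> body[0..1], body so far='3'
Chunk 2: stream[6..7]='2' size=0x2=2, data at stream[9..11]='yj' -> body[1..3], body so far='3yj'
Chunk 3: stream[13..14]='1' size=0x1=1, data at stream[16..17]='n' -> body[3..4], body so far='3yjn'
Chunk 4: stream[19..20]='5' size=0x5=5, data at stream[22..27]='tcu1j' -> body[4..9], body so far='3yjntcu1j'
Chunk 5: stream[29..30]='0' size=0 (terminator). Final body='3yjntcu1j' (9 bytes)
Body byte 3 = 'n'

Answer: n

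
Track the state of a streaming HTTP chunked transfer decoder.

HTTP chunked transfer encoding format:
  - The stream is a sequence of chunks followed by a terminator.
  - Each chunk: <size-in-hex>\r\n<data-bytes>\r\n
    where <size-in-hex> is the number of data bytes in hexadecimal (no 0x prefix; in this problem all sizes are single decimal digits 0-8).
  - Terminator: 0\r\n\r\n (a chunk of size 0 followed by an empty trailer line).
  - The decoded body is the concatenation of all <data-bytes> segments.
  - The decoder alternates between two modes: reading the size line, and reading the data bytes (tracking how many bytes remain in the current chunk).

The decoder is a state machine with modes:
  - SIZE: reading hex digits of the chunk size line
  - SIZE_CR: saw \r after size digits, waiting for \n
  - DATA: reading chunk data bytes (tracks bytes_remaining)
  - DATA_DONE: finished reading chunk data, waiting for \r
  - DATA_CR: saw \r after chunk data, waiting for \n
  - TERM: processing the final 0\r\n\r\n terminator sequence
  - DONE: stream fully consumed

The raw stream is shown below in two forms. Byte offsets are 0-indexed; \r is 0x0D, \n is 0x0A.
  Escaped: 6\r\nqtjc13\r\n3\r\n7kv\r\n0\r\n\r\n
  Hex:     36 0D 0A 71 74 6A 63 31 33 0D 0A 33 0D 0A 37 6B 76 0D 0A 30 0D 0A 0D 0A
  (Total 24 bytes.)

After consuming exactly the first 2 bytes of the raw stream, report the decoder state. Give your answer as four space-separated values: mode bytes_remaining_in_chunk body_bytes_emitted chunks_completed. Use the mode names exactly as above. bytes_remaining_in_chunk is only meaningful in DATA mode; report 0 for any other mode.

Byte 0 = '6': mode=SIZE remaining=0 emitted=0 chunks_done=0
Byte 1 = 0x0D: mode=SIZE_CR remaining=0 emitted=0 chunks_done=0

Answer: SIZE_CR 0 0 0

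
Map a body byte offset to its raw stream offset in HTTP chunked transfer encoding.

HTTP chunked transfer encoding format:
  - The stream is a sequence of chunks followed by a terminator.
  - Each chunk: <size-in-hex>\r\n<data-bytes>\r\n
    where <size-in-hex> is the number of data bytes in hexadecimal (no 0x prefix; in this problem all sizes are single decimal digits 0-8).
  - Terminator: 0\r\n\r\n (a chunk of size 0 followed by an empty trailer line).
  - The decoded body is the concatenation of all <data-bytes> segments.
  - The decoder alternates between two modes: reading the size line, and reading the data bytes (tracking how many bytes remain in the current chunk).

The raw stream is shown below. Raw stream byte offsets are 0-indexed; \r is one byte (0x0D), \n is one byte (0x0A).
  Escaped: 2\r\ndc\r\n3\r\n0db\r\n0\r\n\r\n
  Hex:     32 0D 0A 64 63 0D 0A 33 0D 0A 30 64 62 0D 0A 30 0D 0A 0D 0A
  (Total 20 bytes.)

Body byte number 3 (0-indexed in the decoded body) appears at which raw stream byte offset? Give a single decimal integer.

Answer: 11

Derivation:
Chunk 1: stream[0..1]='2' size=0x2=2, data at stream[3..5]='dc' -> body[0..2], body so far='dc'
Chunk 2: stream[7..8]='3' size=0x3=3, data at stream[10..13]='0db' -> body[2..5], body so far='dc0db'
Chunk 3: stream[15..16]='0' size=0 (terminator). Final body='dc0db' (5 bytes)
Body byte 3 at stream offset 11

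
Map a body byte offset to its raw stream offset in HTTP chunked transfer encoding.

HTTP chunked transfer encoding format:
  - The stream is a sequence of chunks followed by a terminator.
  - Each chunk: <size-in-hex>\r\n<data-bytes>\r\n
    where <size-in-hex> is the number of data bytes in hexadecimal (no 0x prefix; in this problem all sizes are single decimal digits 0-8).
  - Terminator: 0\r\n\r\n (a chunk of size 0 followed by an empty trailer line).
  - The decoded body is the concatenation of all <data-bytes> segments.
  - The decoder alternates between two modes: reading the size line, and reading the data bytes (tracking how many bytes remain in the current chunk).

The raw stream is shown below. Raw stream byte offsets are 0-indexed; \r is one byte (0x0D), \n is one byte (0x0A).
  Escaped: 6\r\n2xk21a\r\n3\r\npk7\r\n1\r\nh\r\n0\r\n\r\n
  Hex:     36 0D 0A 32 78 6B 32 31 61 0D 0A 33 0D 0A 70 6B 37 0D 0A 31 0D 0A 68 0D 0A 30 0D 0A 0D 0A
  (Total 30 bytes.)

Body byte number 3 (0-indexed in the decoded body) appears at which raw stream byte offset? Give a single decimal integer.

Answer: 6

Derivation:
Chunk 1: stream[0..1]='6' size=0x6=6, data at stream[3..9]='2xk21a' -> body[0..6], body so far='2xk21a'
Chunk 2: stream[11..12]='3' size=0x3=3, data at stream[14..17]='pk7' -> body[6..9], body so far='2xk21apk7'
Chunk 3: stream[19..20]='1' size=0x1=1, data at stream[22..23]='h' -> body[9..10], body so far='2xk21apk7h'
Chunk 4: stream[25..26]='0' size=0 (terminator). Final body='2xk21apk7h' (10 bytes)
Body byte 3 at stream offset 6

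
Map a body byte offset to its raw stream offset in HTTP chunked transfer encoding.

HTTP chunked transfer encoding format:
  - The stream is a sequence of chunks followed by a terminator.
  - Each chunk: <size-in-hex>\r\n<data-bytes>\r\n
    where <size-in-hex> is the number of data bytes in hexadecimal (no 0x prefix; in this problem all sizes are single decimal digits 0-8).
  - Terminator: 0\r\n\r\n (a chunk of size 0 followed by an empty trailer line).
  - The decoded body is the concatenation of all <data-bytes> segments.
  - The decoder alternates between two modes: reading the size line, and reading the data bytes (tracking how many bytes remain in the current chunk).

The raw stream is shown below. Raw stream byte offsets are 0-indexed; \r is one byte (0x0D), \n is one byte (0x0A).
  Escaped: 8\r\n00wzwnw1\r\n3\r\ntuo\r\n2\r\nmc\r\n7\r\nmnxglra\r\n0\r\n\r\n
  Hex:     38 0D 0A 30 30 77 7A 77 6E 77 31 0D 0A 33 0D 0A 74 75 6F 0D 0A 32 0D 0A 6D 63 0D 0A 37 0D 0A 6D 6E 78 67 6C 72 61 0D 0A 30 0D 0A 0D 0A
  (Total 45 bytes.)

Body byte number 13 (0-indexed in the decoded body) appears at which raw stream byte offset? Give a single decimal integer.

Answer: 31

Derivation:
Chunk 1: stream[0..1]='8' size=0x8=8, data at stream[3..11]='00wzwnw1' -> body[0..8], body so far='00wzwnw1'
Chunk 2: stream[13..14]='3' size=0x3=3, data at stream[16..19]='tuo' -> body[8..11], body so far='00wzwnw1tuo'
Chunk 3: stream[21..22]='2' size=0x2=2, data at stream[24..26]='mc' -> body[11..13], body so far='00wzwnw1tuomc'
Chunk 4: stream[28..29]='7' size=0x7=7, data at stream[31..38]='mnxglra' -> body[13..20], body so far='00wzwnw1tuomcmnxglra'
Chunk 5: stream[40..41]='0' size=0 (terminator). Final body='00wzwnw1tuomcmnxglra' (20 bytes)
Body byte 13 at stream offset 31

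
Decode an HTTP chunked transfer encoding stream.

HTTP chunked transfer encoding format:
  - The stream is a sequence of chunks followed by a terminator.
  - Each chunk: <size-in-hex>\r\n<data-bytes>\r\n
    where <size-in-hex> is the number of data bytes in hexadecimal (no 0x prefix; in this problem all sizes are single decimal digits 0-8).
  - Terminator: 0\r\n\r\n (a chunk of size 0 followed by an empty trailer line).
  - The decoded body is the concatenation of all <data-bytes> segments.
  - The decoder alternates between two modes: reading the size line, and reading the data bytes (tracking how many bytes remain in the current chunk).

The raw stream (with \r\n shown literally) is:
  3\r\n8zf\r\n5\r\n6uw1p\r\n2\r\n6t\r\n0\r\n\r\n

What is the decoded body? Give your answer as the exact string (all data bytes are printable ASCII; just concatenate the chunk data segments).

Answer: 8zf6uw1p6t

Derivation:
Chunk 1: stream[0..1]='3' size=0x3=3, data at stream[3..6]='8zf' -> body[0..3], body so far='8zf'
Chunk 2: stream[8..9]='5' size=0x5=5, data at stream[11..16]='6uw1p' -> body[3..8], body so far='8zf6uw1p'
Chunk 3: stream[18..19]='2' size=0x2=2, data at stream[21..23]='6t' -> body[8..10], body so far='8zf6uw1p6t'
Chunk 4: stream[25..26]='0' size=0 (terminator). Final body='8zf6uw1p6t' (10 bytes)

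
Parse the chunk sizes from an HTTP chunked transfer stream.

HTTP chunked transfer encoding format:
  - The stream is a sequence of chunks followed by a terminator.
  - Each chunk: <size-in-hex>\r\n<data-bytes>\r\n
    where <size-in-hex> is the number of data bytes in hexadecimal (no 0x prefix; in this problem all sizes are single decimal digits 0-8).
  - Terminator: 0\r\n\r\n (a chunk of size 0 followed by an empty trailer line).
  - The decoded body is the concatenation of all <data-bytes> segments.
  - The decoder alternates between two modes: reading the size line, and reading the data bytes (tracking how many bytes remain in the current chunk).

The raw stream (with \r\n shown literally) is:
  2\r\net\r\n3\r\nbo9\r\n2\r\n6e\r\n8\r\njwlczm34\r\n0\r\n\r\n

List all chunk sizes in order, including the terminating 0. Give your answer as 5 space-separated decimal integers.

Chunk 1: stream[0..1]='2' size=0x2=2, data at stream[3..5]='et' -> body[0..2], body so far='et'
Chunk 2: stream[7..8]='3' size=0x3=3, data at stream[10..13]='bo9' -> body[2..5], body so far='etbo9'
Chunk 3: stream[15..16]='2' size=0x2=2, data at stream[18..20]='6e' -> body[5..7], body so far='etbo96e'
Chunk 4: stream[22..23]='8' size=0x8=8, data at stream[25..33]='jwlczm34' -> body[7..15], body so far='etbo96ejwlczm34'
Chunk 5: stream[35..36]='0' size=0 (terminator). Final body='etbo96ejwlczm34' (15 bytes)

Answer: 2 3 2 8 0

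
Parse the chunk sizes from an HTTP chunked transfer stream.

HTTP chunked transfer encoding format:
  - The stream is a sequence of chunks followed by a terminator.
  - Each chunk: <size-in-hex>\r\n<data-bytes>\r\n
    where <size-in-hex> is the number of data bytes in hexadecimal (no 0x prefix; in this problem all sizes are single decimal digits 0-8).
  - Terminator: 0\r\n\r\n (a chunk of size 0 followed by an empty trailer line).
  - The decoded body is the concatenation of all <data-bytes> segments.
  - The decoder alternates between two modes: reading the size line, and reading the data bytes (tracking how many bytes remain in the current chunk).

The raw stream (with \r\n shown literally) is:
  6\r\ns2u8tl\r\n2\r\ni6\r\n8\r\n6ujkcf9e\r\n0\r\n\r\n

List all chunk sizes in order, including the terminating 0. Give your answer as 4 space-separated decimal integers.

Chunk 1: stream[0..1]='6' size=0x6=6, data at stream[3..9]='s2u8tl' -> body[0..6], body so far='s2u8tl'
Chunk 2: stream[11..12]='2' size=0x2=2, data at stream[14..16]='i6' -> body[6..8], body so far='s2u8tli6'
Chunk 3: stream[18..19]='8' size=0x8=8, data at stream[21..29]='6ujkcf9e' -> body[8..16], body so far='s2u8tli66ujkcf9e'
Chunk 4: stream[31..32]='0' size=0 (terminator). Final body='s2u8tli66ujkcf9e' (16 bytes)

Answer: 6 2 8 0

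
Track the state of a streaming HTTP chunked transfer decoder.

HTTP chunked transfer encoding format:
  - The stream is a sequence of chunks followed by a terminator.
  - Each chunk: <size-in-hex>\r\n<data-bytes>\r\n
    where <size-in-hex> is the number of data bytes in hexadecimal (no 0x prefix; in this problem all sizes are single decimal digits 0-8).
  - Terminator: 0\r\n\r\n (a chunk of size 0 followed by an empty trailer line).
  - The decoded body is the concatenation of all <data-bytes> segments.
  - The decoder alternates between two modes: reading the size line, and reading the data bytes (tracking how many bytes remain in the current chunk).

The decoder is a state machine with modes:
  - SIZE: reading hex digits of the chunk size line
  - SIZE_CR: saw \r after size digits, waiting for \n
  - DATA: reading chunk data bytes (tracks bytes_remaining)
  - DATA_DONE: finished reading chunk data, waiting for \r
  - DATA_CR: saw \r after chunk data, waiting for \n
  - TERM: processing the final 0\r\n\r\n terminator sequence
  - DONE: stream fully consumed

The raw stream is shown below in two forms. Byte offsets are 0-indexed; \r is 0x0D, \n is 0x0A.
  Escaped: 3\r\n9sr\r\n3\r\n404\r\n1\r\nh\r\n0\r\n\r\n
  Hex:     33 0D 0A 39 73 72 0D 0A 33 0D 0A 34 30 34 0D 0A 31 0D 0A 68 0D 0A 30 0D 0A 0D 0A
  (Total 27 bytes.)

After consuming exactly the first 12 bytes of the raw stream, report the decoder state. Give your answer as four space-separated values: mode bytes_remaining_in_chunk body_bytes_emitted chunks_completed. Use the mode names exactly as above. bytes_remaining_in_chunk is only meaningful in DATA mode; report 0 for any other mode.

Answer: DATA 2 4 1

Derivation:
Byte 0 = '3': mode=SIZE remaining=0 emitted=0 chunks_done=0
Byte 1 = 0x0D: mode=SIZE_CR remaining=0 emitted=0 chunks_done=0
Byte 2 = 0x0A: mode=DATA remaining=3 emitted=0 chunks_done=0
Byte 3 = '9': mode=DATA remaining=2 emitted=1 chunks_done=0
Byte 4 = 's': mode=DATA remaining=1 emitted=2 chunks_done=0
Byte 5 = 'r': mode=DATA_DONE remaining=0 emitted=3 chunks_done=0
Byte 6 = 0x0D: mode=DATA_CR remaining=0 emitted=3 chunks_done=0
Byte 7 = 0x0A: mode=SIZE remaining=0 emitted=3 chunks_done=1
Byte 8 = '3': mode=SIZE remaining=0 emitted=3 chunks_done=1
Byte 9 = 0x0D: mode=SIZE_CR remaining=0 emitted=3 chunks_done=1
Byte 10 = 0x0A: mode=DATA remaining=3 emitted=3 chunks_done=1
Byte 11 = '4': mode=DATA remaining=2 emitted=4 chunks_done=1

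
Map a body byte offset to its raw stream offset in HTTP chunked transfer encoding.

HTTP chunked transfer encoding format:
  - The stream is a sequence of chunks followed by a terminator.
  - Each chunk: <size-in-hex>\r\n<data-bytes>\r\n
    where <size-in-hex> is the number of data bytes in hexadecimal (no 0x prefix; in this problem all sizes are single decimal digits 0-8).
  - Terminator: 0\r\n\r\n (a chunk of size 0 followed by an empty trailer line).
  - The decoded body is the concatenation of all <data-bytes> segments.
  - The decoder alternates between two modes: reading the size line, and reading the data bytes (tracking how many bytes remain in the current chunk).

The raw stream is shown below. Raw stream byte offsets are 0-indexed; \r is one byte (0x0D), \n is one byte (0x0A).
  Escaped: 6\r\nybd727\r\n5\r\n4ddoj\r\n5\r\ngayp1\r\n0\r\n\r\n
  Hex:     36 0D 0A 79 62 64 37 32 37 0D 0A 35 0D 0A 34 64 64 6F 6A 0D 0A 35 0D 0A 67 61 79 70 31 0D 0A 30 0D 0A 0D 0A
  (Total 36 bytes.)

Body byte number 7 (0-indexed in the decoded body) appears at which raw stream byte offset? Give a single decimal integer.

Chunk 1: stream[0..1]='6' size=0x6=6, data at stream[3..9]='ybd727' -> body[0..6], body so far='ybd727'
Chunk 2: stream[11..12]='5' size=0x5=5, data at stream[14..19]='4ddoj' -> body[6..11], body so far='ybd7274ddoj'
Chunk 3: stream[21..22]='5' size=0x5=5, data at stream[24..29]='gayp1' -> body[11..16], body so far='ybd7274ddojgayp1'
Chunk 4: stream[31..32]='0' size=0 (terminator). Final body='ybd7274ddojgayp1' (16 bytes)
Body byte 7 at stream offset 15

Answer: 15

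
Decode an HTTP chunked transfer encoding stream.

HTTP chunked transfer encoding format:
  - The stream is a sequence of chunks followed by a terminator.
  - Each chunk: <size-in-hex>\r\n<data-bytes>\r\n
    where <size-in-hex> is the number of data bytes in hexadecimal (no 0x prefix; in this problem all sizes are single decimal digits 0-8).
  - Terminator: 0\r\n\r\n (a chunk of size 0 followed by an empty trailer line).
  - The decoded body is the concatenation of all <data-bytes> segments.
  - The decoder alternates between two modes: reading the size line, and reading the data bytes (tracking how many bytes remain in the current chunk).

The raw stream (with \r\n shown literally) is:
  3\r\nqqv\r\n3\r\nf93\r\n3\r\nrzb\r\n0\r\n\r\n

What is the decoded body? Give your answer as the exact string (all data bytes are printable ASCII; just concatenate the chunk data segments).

Answer: qqvf93rzb

Derivation:
Chunk 1: stream[0..1]='3' size=0x3=3, data at stream[3..6]='qqv' -> body[0..3], body so far='qqv'
Chunk 2: stream[8..9]='3' size=0x3=3, data at stream[11..14]='f93' -> body[3..6], body so far='qqvf93'
Chunk 3: stream[16..17]='3' size=0x3=3, data at stream[19..22]='rzb' -> body[6..9], body so far='qqvf93rzb'
Chunk 4: stream[24..25]='0' size=0 (terminator). Final body='qqvf93rzb' (9 bytes)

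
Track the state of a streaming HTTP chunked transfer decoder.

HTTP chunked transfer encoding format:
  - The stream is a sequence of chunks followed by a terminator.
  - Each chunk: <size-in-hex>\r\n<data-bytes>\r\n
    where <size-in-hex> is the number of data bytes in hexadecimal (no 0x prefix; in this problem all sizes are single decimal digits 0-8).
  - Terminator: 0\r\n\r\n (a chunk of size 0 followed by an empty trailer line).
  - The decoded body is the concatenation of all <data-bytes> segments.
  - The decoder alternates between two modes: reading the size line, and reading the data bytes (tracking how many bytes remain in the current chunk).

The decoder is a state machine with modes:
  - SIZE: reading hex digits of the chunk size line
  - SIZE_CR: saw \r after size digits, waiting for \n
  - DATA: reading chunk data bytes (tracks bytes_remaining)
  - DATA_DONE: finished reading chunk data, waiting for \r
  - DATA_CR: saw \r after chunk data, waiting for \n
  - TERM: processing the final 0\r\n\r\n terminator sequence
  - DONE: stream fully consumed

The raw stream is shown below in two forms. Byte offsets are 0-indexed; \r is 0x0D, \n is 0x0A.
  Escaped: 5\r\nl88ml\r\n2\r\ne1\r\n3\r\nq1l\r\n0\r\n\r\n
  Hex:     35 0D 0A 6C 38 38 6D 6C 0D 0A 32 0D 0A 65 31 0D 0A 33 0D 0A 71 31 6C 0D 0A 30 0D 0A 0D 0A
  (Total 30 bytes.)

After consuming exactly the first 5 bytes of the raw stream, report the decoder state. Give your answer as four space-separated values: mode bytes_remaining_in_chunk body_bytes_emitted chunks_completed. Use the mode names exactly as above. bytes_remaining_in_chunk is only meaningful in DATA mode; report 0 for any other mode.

Byte 0 = '5': mode=SIZE remaining=0 emitted=0 chunks_done=0
Byte 1 = 0x0D: mode=SIZE_CR remaining=0 emitted=0 chunks_done=0
Byte 2 = 0x0A: mode=DATA remaining=5 emitted=0 chunks_done=0
Byte 3 = 'l': mode=DATA remaining=4 emitted=1 chunks_done=0
Byte 4 = '8': mode=DATA remaining=3 emitted=2 chunks_done=0

Answer: DATA 3 2 0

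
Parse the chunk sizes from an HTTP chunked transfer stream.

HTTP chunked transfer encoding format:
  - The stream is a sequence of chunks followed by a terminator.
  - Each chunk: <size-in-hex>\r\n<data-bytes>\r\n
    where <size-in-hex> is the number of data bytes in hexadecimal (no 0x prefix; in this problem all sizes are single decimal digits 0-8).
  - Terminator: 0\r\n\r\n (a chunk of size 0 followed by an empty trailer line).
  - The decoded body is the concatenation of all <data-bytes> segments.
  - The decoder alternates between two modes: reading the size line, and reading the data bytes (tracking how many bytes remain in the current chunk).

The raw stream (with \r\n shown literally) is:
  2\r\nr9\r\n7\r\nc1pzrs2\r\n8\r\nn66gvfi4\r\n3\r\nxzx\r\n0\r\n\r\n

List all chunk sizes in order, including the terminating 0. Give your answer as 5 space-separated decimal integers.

Answer: 2 7 8 3 0

Derivation:
Chunk 1: stream[0..1]='2' size=0x2=2, data at stream[3..5]='r9' -> body[0..2], body so far='r9'
Chunk 2: stream[7..8]='7' size=0x7=7, data at stream[10..17]='c1pzrs2' -> body[2..9], body so far='r9c1pzrs2'
Chunk 3: stream[19..20]='8' size=0x8=8, data at stream[22..30]='n66gvfi4' -> body[9..17], body so far='r9c1pzrs2n66gvfi4'
Chunk 4: stream[32..33]='3' size=0x3=3, data at stream[35..38]='xzx' -> body[17..20], body so far='r9c1pzrs2n66gvfi4xzx'
Chunk 5: stream[40..41]='0' size=0 (terminator). Final body='r9c1pzrs2n66gvfi4xzx' (20 bytes)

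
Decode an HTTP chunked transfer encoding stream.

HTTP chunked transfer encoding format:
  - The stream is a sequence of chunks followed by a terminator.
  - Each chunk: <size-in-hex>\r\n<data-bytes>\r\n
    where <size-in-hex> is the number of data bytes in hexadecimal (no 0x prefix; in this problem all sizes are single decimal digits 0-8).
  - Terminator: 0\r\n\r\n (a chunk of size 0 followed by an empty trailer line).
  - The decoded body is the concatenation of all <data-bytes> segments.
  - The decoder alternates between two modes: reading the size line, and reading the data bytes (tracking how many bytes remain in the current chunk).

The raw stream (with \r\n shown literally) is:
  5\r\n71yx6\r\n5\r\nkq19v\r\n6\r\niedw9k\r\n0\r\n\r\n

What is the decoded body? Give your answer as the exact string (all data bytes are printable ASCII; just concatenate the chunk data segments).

Answer: 71yx6kq19viedw9k

Derivation:
Chunk 1: stream[0..1]='5' size=0x5=5, data at stream[3..8]='71yx6' -> body[0..5], body so far='71yx6'
Chunk 2: stream[10..11]='5' size=0x5=5, data at stream[13..18]='kq19v' -> body[5..10], body so far='71yx6kq19v'
Chunk 3: stream[20..21]='6' size=0x6=6, data at stream[23..29]='iedw9k' -> body[10..16], body so far='71yx6kq19viedw9k'
Chunk 4: stream[31..32]='0' size=0 (terminator). Final body='71yx6kq19viedw9k' (16 bytes)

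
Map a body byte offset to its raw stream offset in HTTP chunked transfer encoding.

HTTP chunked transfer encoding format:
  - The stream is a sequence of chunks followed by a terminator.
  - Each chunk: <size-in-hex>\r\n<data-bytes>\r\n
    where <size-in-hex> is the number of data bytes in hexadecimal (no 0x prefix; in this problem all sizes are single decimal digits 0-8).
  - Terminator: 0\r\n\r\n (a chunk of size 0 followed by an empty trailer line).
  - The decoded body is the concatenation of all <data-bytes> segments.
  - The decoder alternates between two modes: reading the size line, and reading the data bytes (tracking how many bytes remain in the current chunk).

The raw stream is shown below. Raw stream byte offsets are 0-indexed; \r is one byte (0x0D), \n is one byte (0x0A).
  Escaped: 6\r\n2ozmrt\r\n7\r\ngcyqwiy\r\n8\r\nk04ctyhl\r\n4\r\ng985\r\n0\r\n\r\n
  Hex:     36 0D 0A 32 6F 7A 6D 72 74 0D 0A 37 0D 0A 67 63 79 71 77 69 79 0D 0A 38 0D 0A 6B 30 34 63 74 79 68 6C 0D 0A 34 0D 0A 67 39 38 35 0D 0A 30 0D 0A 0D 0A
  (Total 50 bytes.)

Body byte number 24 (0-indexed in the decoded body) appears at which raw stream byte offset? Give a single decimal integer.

Answer: 42

Derivation:
Chunk 1: stream[0..1]='6' size=0x6=6, data at stream[3..9]='2ozmrt' -> body[0..6], body so far='2ozmrt'
Chunk 2: stream[11..12]='7' size=0x7=7, data at stream[14..21]='gcyqwiy' -> body[6..13], body so far='2ozmrtgcyqwiy'
Chunk 3: stream[23..24]='8' size=0x8=8, data at stream[26..34]='k04ctyhl' -> body[13..21], body so far='2ozmrtgcyqwiyk04ctyhl'
Chunk 4: stream[36..37]='4' size=0x4=4, data at stream[39..43]='g985' -> body[21..25], body so far='2ozmrtgcyqwiyk04ctyhlg985'
Chunk 5: stream[45..46]='0' size=0 (terminator). Final body='2ozmrtgcyqwiyk04ctyhlg985' (25 bytes)
Body byte 24 at stream offset 42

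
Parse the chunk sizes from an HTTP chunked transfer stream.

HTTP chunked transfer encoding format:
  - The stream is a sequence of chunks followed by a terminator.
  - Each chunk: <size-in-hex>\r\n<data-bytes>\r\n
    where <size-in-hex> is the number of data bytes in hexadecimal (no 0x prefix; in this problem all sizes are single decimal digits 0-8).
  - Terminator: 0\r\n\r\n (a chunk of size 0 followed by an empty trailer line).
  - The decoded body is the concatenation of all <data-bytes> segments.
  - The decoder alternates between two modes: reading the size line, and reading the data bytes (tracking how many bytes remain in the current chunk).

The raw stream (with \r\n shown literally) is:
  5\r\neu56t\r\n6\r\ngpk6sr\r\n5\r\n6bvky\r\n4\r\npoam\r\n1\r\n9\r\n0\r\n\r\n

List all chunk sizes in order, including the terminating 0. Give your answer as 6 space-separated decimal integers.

Answer: 5 6 5 4 1 0

Derivation:
Chunk 1: stream[0..1]='5' size=0x5=5, data at stream[3..8]='eu56t' -> body[0..5], body so far='eu56t'
Chunk 2: stream[10..11]='6' size=0x6=6, data at stream[13..19]='gpk6sr' -> body[5..11], body so far='eu56tgpk6sr'
Chunk 3: stream[21..22]='5' size=0x5=5, data at stream[24..29]='6bvky' -> body[11..16], body so far='eu56tgpk6sr6bvky'
Chunk 4: stream[31..32]='4' size=0x4=4, data at stream[34..38]='poam' -> body[16..20], body so far='eu56tgpk6sr6bvkypoam'
Chunk 5: stream[40..41]='1' size=0x1=1, data at stream[43..44]='9' -> body[20..21], body so far='eu56tgpk6sr6bvkypoam9'
Chunk 6: stream[46..47]='0' size=0 (terminator). Final body='eu56tgpk6sr6bvkypoam9' (21 bytes)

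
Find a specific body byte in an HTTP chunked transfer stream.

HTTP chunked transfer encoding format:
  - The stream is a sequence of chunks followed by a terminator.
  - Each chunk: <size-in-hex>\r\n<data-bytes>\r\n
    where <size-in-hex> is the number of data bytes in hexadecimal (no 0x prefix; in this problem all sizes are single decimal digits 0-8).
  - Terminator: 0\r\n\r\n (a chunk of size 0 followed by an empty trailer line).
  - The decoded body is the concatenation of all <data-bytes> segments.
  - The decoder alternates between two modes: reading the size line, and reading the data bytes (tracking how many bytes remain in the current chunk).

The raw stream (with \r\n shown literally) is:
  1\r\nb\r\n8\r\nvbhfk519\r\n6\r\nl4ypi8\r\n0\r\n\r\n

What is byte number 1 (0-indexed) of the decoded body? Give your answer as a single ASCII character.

Answer: v

Derivation:
Chunk 1: stream[0..1]='1' size=0x1=1, data at stream[3..4]='b' -> body[0..1], body so far='b'
Chunk 2: stream[6..7]='8' size=0x8=8, data at stream[9..17]='vbhfk519' -> body[1..9], body so far='bvbhfk519'
Chunk 3: stream[19..20]='6' size=0x6=6, data at stream[22..28]='l4ypi8' -> body[9..15], body so far='bvbhfk519l4ypi8'
Chunk 4: stream[30..31]='0' size=0 (terminator). Final body='bvbhfk519l4ypi8' (15 bytes)
Body byte 1 = 'v'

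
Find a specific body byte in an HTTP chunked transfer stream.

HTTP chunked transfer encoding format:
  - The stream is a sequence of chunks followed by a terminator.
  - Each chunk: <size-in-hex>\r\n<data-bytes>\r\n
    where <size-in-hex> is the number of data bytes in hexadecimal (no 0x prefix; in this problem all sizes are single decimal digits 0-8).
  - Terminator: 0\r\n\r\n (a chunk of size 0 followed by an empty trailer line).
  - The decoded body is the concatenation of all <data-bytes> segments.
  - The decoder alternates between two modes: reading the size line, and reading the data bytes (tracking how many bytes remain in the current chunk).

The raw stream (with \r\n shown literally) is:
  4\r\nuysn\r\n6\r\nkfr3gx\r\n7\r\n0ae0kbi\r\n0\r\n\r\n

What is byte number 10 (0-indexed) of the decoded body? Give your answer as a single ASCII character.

Answer: 0

Derivation:
Chunk 1: stream[0..1]='4' size=0x4=4, data at stream[3..7]='uysn' -> body[0..4], body so far='uysn'
Chunk 2: stream[9..10]='6' size=0x6=6, data at stream[12..18]='kfr3gx' -> body[4..10], body so far='uysnkfr3gx'
Chunk 3: stream[20..21]='7' size=0x7=7, data at stream[23..30]='0ae0kbi' -> body[10..17], body so far='uysnkfr3gx0ae0kbi'
Chunk 4: stream[32..33]='0' size=0 (terminator). Final body='uysnkfr3gx0ae0kbi' (17 bytes)
Body byte 10 = '0'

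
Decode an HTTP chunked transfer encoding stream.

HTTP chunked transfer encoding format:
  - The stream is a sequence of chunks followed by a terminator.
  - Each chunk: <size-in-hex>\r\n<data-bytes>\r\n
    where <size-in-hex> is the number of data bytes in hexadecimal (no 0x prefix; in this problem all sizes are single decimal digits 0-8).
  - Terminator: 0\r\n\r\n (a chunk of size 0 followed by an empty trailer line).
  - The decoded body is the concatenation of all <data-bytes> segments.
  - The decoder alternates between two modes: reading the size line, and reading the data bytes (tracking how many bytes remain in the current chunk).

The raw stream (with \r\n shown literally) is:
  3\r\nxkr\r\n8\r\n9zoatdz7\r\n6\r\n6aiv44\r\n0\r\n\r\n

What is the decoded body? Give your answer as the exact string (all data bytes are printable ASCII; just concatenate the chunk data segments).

Chunk 1: stream[0..1]='3' size=0x3=3, data at stream[3..6]='xkr' -> body[0..3], body so far='xkr'
Chunk 2: stream[8..9]='8' size=0x8=8, data at stream[11..19]='9zoatdz7' -> body[3..11], body so far='xkr9zoatdz7'
Chunk 3: stream[21..22]='6' size=0x6=6, data at stream[24..30]='6aiv44' -> body[11..17], body so far='xkr9zoatdz76aiv44'
Chunk 4: stream[32..33]='0' size=0 (terminator). Final body='xkr9zoatdz76aiv44' (17 bytes)

Answer: xkr9zoatdz76aiv44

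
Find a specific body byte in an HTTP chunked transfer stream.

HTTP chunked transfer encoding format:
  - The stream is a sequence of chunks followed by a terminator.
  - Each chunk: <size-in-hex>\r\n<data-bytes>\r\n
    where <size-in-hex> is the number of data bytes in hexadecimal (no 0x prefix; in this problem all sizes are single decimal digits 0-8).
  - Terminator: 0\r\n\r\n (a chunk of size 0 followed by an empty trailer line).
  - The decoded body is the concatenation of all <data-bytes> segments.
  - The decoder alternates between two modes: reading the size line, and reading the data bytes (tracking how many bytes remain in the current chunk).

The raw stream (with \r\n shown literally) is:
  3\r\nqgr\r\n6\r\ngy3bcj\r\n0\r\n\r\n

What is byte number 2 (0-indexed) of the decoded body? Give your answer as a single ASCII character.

Answer: r

Derivation:
Chunk 1: stream[0..1]='3' size=0x3=3, data at stream[3..6]='qgr' -> body[0..3], body so far='qgr'
Chunk 2: stream[8..9]='6' size=0x6=6, data at stream[11..17]='gy3bcj' -> body[3..9], body so far='qgrgy3bcj'
Chunk 3: stream[19..20]='0' size=0 (terminator). Final body='qgrgy3bcj' (9 bytes)
Body byte 2 = 'r'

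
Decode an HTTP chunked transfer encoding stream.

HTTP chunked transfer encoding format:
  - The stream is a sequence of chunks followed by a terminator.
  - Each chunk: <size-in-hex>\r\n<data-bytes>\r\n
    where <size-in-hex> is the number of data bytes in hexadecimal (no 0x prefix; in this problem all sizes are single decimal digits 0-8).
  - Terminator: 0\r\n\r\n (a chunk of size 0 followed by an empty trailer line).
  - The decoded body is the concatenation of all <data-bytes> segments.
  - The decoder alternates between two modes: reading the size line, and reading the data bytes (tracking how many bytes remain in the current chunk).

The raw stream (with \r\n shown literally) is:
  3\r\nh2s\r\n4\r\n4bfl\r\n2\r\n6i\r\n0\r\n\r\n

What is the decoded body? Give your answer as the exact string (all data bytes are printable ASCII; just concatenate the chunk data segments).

Answer: h2s4bfl6i

Derivation:
Chunk 1: stream[0..1]='3' size=0x3=3, data at stream[3..6]='h2s' -> body[0..3], body so far='h2s'
Chunk 2: stream[8..9]='4' size=0x4=4, data at stream[11..15]='4bfl' -> body[3..7], body so far='h2s4bfl'
Chunk 3: stream[17..18]='2' size=0x2=2, data at stream[20..22]='6i' -> body[7..9], body so far='h2s4bfl6i'
Chunk 4: stream[24..25]='0' size=0 (terminator). Final body='h2s4bfl6i' (9 bytes)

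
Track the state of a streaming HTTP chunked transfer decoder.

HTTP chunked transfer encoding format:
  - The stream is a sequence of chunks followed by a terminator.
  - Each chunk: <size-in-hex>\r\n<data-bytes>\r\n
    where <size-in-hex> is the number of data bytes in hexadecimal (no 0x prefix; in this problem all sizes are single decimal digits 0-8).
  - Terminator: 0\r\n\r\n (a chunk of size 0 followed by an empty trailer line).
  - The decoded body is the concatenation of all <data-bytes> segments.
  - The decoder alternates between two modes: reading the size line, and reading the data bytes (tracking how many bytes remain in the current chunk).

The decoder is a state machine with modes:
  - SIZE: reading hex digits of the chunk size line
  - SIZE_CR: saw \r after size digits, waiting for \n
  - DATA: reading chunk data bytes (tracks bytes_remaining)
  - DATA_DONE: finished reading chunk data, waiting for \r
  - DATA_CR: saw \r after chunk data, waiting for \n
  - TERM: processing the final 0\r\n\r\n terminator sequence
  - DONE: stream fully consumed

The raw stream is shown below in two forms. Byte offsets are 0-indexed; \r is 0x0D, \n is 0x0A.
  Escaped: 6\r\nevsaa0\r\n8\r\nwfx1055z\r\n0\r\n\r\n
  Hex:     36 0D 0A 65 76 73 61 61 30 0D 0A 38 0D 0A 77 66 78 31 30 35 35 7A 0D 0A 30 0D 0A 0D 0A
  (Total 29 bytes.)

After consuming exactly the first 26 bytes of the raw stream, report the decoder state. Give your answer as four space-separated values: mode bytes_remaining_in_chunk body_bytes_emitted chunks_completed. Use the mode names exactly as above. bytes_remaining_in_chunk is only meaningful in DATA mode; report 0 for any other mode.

Answer: SIZE_CR 0 14 2

Derivation:
Byte 0 = '6': mode=SIZE remaining=0 emitted=0 chunks_done=0
Byte 1 = 0x0D: mode=SIZE_CR remaining=0 emitted=0 chunks_done=0
Byte 2 = 0x0A: mode=DATA remaining=6 emitted=0 chunks_done=0
Byte 3 = 'e': mode=DATA remaining=5 emitted=1 chunks_done=0
Byte 4 = 'v': mode=DATA remaining=4 emitted=2 chunks_done=0
Byte 5 = 's': mode=DATA remaining=3 emitted=3 chunks_done=0
Byte 6 = 'a': mode=DATA remaining=2 emitted=4 chunks_done=0
Byte 7 = 'a': mode=DATA remaining=1 emitted=5 chunks_done=0
Byte 8 = '0': mode=DATA_DONE remaining=0 emitted=6 chunks_done=0
Byte 9 = 0x0D: mode=DATA_CR remaining=0 emitted=6 chunks_done=0
Byte 10 = 0x0A: mode=SIZE remaining=0 emitted=6 chunks_done=1
Byte 11 = '8': mode=SIZE remaining=0 emitted=6 chunks_done=1
Byte 12 = 0x0D: mode=SIZE_CR remaining=0 emitted=6 chunks_done=1
Byte 13 = 0x0A: mode=DATA remaining=8 emitted=6 chunks_done=1
Byte 14 = 'w': mode=DATA remaining=7 emitted=7 chunks_done=1
Byte 15 = 'f': mode=DATA remaining=6 emitted=8 chunks_done=1
Byte 16 = 'x': mode=DATA remaining=5 emitted=9 chunks_done=1
Byte 17 = '1': mode=DATA remaining=4 emitted=10 chunks_done=1
Byte 18 = '0': mode=DATA remaining=3 emitted=11 chunks_done=1
Byte 19 = '5': mode=DATA remaining=2 emitted=12 chunks_done=1
Byte 20 = '5': mode=DATA remaining=1 emitted=13 chunks_done=1
Byte 21 = 'z': mode=DATA_DONE remaining=0 emitted=14 chunks_done=1
Byte 22 = 0x0D: mode=DATA_CR remaining=0 emitted=14 chunks_done=1
Byte 23 = 0x0A: mode=SIZE remaining=0 emitted=14 chunks_done=2
Byte 24 = '0': mode=SIZE remaining=0 emitted=14 chunks_done=2
Byte 25 = 0x0D: mode=SIZE_CR remaining=0 emitted=14 chunks_done=2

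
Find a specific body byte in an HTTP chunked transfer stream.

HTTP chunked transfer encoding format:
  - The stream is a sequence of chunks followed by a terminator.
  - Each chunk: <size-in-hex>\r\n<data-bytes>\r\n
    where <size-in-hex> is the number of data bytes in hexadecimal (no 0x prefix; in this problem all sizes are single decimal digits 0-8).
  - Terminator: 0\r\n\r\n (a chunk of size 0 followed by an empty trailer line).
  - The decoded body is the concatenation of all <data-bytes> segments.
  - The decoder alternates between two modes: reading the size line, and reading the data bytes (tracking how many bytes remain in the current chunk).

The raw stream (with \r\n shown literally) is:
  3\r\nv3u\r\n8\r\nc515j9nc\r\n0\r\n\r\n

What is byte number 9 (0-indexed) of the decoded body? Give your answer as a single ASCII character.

Chunk 1: stream[0..1]='3' size=0x3=3, data at stream[3..6]='v3u' -> body[0..3], body so far='v3u'
Chunk 2: stream[8..9]='8' size=0x8=8, data at stream[11..19]='c515j9nc' -> body[3..11], body so far='v3uc515j9nc'
Chunk 3: stream[21..22]='0' size=0 (terminator). Final body='v3uc515j9nc' (11 bytes)
Body byte 9 = 'n'

Answer: n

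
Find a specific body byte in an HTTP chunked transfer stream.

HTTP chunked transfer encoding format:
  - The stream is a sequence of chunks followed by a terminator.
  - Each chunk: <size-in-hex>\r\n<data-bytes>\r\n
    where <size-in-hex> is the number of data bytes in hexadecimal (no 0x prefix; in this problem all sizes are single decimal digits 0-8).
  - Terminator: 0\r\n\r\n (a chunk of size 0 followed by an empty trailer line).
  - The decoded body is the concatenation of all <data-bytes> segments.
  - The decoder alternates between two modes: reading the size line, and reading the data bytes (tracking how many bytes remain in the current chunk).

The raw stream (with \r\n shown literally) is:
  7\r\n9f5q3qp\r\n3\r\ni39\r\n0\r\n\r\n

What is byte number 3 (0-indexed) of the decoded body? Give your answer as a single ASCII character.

Answer: q

Derivation:
Chunk 1: stream[0..1]='7' size=0x7=7, data at stream[3..10]='9f5q3qp' -> body[0..7], body so far='9f5q3qp'
Chunk 2: stream[12..13]='3' size=0x3=3, data at stream[15..18]='i39' -> body[7..10], body so far='9f5q3qpi39'
Chunk 3: stream[20..21]='0' size=0 (terminator). Final body='9f5q3qpi39' (10 bytes)
Body byte 3 = 'q'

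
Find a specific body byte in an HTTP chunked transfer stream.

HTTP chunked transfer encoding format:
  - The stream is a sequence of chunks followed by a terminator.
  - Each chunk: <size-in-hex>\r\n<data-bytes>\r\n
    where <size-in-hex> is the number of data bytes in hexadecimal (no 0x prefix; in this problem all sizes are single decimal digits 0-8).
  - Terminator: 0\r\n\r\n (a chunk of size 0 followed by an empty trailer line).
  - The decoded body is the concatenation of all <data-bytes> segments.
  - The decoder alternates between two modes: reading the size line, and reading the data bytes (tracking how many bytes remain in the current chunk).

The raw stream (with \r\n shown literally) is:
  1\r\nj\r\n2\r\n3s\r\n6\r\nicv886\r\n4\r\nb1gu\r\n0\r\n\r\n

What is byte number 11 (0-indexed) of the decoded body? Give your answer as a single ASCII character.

Answer: g

Derivation:
Chunk 1: stream[0..1]='1' size=0x1=1, data at stream[3..4]='j' -> body[0..1], body so far='j'
Chunk 2: stream[6..7]='2' size=0x2=2, data at stream[9..11]='3s' -> body[1..3], body so far='j3s'
Chunk 3: stream[13..14]='6' size=0x6=6, data at stream[16..22]='icv886' -> body[3..9], body so far='j3sicv886'
Chunk 4: stream[24..25]='4' size=0x4=4, data at stream[27..31]='b1gu' -> body[9..13], body so far='j3sicv886b1gu'
Chunk 5: stream[33..34]='0' size=0 (terminator). Final body='j3sicv886b1gu' (13 bytes)
Body byte 11 = 'g'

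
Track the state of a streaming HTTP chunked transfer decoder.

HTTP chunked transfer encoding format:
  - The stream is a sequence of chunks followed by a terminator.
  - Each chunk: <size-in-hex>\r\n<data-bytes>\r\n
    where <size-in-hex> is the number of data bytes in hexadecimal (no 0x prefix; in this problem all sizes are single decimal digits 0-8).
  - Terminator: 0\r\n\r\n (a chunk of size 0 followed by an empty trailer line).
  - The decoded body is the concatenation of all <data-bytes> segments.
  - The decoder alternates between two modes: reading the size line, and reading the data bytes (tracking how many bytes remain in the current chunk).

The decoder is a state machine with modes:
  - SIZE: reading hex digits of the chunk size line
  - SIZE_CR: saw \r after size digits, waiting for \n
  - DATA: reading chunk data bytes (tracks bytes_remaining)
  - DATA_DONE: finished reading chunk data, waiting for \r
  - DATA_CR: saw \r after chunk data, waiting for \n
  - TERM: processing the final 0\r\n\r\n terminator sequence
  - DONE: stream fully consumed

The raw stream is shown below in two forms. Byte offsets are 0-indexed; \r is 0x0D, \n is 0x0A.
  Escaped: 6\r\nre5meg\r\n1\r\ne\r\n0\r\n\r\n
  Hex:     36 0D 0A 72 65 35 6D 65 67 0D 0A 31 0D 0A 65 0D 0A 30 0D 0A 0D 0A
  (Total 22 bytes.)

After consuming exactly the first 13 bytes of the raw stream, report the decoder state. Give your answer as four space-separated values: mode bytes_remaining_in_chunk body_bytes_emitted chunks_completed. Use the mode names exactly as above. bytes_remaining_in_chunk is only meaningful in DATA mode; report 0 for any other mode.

Byte 0 = '6': mode=SIZE remaining=0 emitted=0 chunks_done=0
Byte 1 = 0x0D: mode=SIZE_CR remaining=0 emitted=0 chunks_done=0
Byte 2 = 0x0A: mode=DATA remaining=6 emitted=0 chunks_done=0
Byte 3 = 'r': mode=DATA remaining=5 emitted=1 chunks_done=0
Byte 4 = 'e': mode=DATA remaining=4 emitted=2 chunks_done=0
Byte 5 = '5': mode=DATA remaining=3 emitted=3 chunks_done=0
Byte 6 = 'm': mode=DATA remaining=2 emitted=4 chunks_done=0
Byte 7 = 'e': mode=DATA remaining=1 emitted=5 chunks_done=0
Byte 8 = 'g': mode=DATA_DONE remaining=0 emitted=6 chunks_done=0
Byte 9 = 0x0D: mode=DATA_CR remaining=0 emitted=6 chunks_done=0
Byte 10 = 0x0A: mode=SIZE remaining=0 emitted=6 chunks_done=1
Byte 11 = '1': mode=SIZE remaining=0 emitted=6 chunks_done=1
Byte 12 = 0x0D: mode=SIZE_CR remaining=0 emitted=6 chunks_done=1

Answer: SIZE_CR 0 6 1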